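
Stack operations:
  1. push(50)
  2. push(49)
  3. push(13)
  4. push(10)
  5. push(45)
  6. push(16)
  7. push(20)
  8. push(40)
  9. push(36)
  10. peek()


push(50) -> [50]
push(49) -> [50, 49]
push(13) -> [50, 49, 13]
push(10) -> [50, 49, 13, 10]
push(45) -> [50, 49, 13, 10, 45]
push(16) -> [50, 49, 13, 10, 45, 16]
push(20) -> [50, 49, 13, 10, 45, 16, 20]
push(40) -> [50, 49, 13, 10, 45, 16, 20, 40]
push(36) -> [50, 49, 13, 10, 45, 16, 20, 40, 36]
peek()->36

Final stack: [50, 49, 13, 10, 45, 16, 20, 40, 36]


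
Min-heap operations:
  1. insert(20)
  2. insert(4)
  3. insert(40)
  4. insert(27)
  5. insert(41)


insert(20) -> [20]
insert(4) -> [4, 20]
insert(40) -> [4, 20, 40]
insert(27) -> [4, 20, 40, 27]
insert(41) -> [4, 20, 40, 27, 41]

Final heap: [4, 20, 40, 27, 41]


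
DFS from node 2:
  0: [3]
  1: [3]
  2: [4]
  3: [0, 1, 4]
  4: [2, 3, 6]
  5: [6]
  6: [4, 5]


Visit 2, push [4]
Visit 4, push [6, 3]
Visit 3, push [1, 0]
Visit 0, push []
Visit 1, push []
Visit 6, push [5]
Visit 5, push []

DFS order: [2, 4, 3, 0, 1, 6, 5]


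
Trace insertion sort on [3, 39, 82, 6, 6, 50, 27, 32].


Initial: [3, 39, 82, 6, 6, 50, 27, 32]
Insert 39: [3, 39, 82, 6, 6, 50, 27, 32]
Insert 82: [3, 39, 82, 6, 6, 50, 27, 32]
Insert 6: [3, 6, 39, 82, 6, 50, 27, 32]
Insert 6: [3, 6, 6, 39, 82, 50, 27, 32]
Insert 50: [3, 6, 6, 39, 50, 82, 27, 32]
Insert 27: [3, 6, 6, 27, 39, 50, 82, 32]
Insert 32: [3, 6, 6, 27, 32, 39, 50, 82]

Sorted: [3, 6, 6, 27, 32, 39, 50, 82]


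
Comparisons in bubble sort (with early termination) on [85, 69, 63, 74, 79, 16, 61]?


Algorithm: bubble sort (with early termination)
Input: [85, 69, 63, 74, 79, 16, 61]
Sorted: [16, 61, 63, 69, 74, 79, 85]

21


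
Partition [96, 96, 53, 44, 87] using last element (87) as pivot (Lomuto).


Pivot: 87
  53 <= 87: swap -> [53, 96, 96, 44, 87]
  44 <= 87: swap -> [53, 44, 96, 96, 87]
Place pivot at 2: [53, 44, 87, 96, 96]

Partitioned: [53, 44, 87, 96, 96]


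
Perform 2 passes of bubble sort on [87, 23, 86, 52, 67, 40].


Initial: [87, 23, 86, 52, 67, 40]
Pass 1: [23, 86, 52, 67, 40, 87] (5 swaps)
Pass 2: [23, 52, 67, 40, 86, 87] (3 swaps)

After 2 passes: [23, 52, 67, 40, 86, 87]


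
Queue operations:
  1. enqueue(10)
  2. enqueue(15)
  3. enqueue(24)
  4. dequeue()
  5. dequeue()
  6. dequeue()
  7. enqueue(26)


enqueue(10) -> [10]
enqueue(15) -> [10, 15]
enqueue(24) -> [10, 15, 24]
dequeue()->10, [15, 24]
dequeue()->15, [24]
dequeue()->24, []
enqueue(26) -> [26]

Final queue: [26]


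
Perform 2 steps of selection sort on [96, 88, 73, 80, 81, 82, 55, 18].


Initial: [96, 88, 73, 80, 81, 82, 55, 18]
Step 1: min=18 at 7
  Swap: [18, 88, 73, 80, 81, 82, 55, 96]
Step 2: min=55 at 6
  Swap: [18, 55, 73, 80, 81, 82, 88, 96]

After 2 steps: [18, 55, 73, 80, 81, 82, 88, 96]


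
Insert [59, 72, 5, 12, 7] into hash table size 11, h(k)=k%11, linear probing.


Insert 59: h=4 -> slot 4
Insert 72: h=6 -> slot 6
Insert 5: h=5 -> slot 5
Insert 12: h=1 -> slot 1
Insert 7: h=7 -> slot 7

Table: [None, 12, None, None, 59, 5, 72, 7, None, None, None]


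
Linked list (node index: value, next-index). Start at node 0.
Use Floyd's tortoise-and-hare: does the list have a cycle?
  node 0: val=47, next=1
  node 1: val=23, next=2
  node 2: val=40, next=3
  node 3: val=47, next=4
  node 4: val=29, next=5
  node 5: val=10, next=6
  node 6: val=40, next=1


Floyd's tortoise (slow, +1) and hare (fast, +2):
  init: slow=0, fast=0
  step 1: slow=1, fast=2
  step 2: slow=2, fast=4
  step 3: slow=3, fast=6
  step 4: slow=4, fast=2
  step 5: slow=5, fast=4
  step 6: slow=6, fast=6
  slow == fast at node 6: cycle detected

Cycle: yes


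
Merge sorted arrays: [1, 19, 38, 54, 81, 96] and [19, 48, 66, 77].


Take 1 from A
Take 19 from A
Take 19 from B
Take 38 from A
Take 48 from B
Take 54 from A
Take 66 from B
Take 77 from B

Merged: [1, 19, 19, 38, 48, 54, 66, 77, 81, 96]


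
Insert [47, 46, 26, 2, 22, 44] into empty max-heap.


Insert 47: [47]
Insert 46: [47, 46]
Insert 26: [47, 46, 26]
Insert 2: [47, 46, 26, 2]
Insert 22: [47, 46, 26, 2, 22]
Insert 44: [47, 46, 44, 2, 22, 26]

Final heap: [47, 46, 44, 2, 22, 26]


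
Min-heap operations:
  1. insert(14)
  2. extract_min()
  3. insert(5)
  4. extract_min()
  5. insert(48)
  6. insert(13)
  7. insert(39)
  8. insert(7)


insert(14) -> [14]
extract_min()->14, []
insert(5) -> [5]
extract_min()->5, []
insert(48) -> [48]
insert(13) -> [13, 48]
insert(39) -> [13, 48, 39]
insert(7) -> [7, 13, 39, 48]

Final heap: [7, 13, 39, 48]


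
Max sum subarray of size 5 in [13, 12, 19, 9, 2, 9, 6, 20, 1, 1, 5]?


[0:5]: 55
[1:6]: 51
[2:7]: 45
[3:8]: 46
[4:9]: 38
[5:10]: 37
[6:11]: 33

Max: 55 at [0:5]


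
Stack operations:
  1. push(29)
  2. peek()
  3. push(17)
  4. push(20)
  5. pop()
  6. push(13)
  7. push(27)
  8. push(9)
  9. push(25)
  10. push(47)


push(29) -> [29]
peek()->29
push(17) -> [29, 17]
push(20) -> [29, 17, 20]
pop()->20, [29, 17]
push(13) -> [29, 17, 13]
push(27) -> [29, 17, 13, 27]
push(9) -> [29, 17, 13, 27, 9]
push(25) -> [29, 17, 13, 27, 9, 25]
push(47) -> [29, 17, 13, 27, 9, 25, 47]

Final stack: [29, 17, 13, 27, 9, 25, 47]


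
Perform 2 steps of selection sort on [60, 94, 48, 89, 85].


Initial: [60, 94, 48, 89, 85]
Step 1: min=48 at 2
  Swap: [48, 94, 60, 89, 85]
Step 2: min=60 at 2
  Swap: [48, 60, 94, 89, 85]

After 2 steps: [48, 60, 94, 89, 85]


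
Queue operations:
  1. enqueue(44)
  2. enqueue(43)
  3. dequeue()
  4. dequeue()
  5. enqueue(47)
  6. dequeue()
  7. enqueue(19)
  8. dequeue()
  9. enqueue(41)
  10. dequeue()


enqueue(44) -> [44]
enqueue(43) -> [44, 43]
dequeue()->44, [43]
dequeue()->43, []
enqueue(47) -> [47]
dequeue()->47, []
enqueue(19) -> [19]
dequeue()->19, []
enqueue(41) -> [41]
dequeue()->41, []

Final queue: []


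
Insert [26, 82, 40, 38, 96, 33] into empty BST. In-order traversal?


Insert 26: root
Insert 82: R from 26
Insert 40: R from 26 -> L from 82
Insert 38: R from 26 -> L from 82 -> L from 40
Insert 96: R from 26 -> R from 82
Insert 33: R from 26 -> L from 82 -> L from 40 -> L from 38

In-order: [26, 33, 38, 40, 82, 96]


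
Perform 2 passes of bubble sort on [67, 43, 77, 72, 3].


Initial: [67, 43, 77, 72, 3]
Pass 1: [43, 67, 72, 3, 77] (3 swaps)
Pass 2: [43, 67, 3, 72, 77] (1 swaps)

After 2 passes: [43, 67, 3, 72, 77]


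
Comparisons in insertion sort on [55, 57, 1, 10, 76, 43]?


Algorithm: insertion sort
Input: [55, 57, 1, 10, 76, 43]
Sorted: [1, 10, 43, 55, 57, 76]

11


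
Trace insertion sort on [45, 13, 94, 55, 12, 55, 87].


Initial: [45, 13, 94, 55, 12, 55, 87]
Insert 13: [13, 45, 94, 55, 12, 55, 87]
Insert 94: [13, 45, 94, 55, 12, 55, 87]
Insert 55: [13, 45, 55, 94, 12, 55, 87]
Insert 12: [12, 13, 45, 55, 94, 55, 87]
Insert 55: [12, 13, 45, 55, 55, 94, 87]
Insert 87: [12, 13, 45, 55, 55, 87, 94]

Sorted: [12, 13, 45, 55, 55, 87, 94]


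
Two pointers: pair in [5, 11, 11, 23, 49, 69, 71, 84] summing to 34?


lo=0(5)+hi=7(84)=89
lo=0(5)+hi=6(71)=76
lo=0(5)+hi=5(69)=74
lo=0(5)+hi=4(49)=54
lo=0(5)+hi=3(23)=28
lo=1(11)+hi=3(23)=34

Yes: 11+23=34


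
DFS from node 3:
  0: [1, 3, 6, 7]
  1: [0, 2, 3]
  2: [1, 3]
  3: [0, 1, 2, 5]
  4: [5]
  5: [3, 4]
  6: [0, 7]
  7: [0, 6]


Visit 3, push [5, 2, 1, 0]
Visit 0, push [7, 6, 1]
Visit 1, push [2]
Visit 2, push []
Visit 6, push [7]
Visit 7, push []
Visit 5, push [4]
Visit 4, push []

DFS order: [3, 0, 1, 2, 6, 7, 5, 4]


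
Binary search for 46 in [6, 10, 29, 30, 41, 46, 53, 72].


Step 1: lo=0, hi=7, mid=3, val=30
Step 2: lo=4, hi=7, mid=5, val=46

Found at index 5


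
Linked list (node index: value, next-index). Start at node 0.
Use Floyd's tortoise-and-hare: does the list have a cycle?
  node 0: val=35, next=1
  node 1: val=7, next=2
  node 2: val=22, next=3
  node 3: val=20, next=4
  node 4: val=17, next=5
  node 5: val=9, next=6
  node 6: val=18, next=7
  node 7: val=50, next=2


Floyd's tortoise (slow, +1) and hare (fast, +2):
  init: slow=0, fast=0
  step 1: slow=1, fast=2
  step 2: slow=2, fast=4
  step 3: slow=3, fast=6
  step 4: slow=4, fast=2
  step 5: slow=5, fast=4
  step 6: slow=6, fast=6
  slow == fast at node 6: cycle detected

Cycle: yes


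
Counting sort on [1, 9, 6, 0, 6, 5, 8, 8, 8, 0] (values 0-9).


Input: [1, 9, 6, 0, 6, 5, 8, 8, 8, 0]
Counts: [2, 1, 0, 0, 0, 1, 2, 0, 3, 1]

Sorted: [0, 0, 1, 5, 6, 6, 8, 8, 8, 9]


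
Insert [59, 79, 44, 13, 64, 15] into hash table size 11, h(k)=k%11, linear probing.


Insert 59: h=4 -> slot 4
Insert 79: h=2 -> slot 2
Insert 44: h=0 -> slot 0
Insert 13: h=2, 1 probes -> slot 3
Insert 64: h=9 -> slot 9
Insert 15: h=4, 1 probes -> slot 5

Table: [44, None, 79, 13, 59, 15, None, None, None, 64, None]


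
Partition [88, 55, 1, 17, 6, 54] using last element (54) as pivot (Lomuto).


Pivot: 54
  1 <= 54: swap -> [1, 55, 88, 17, 6, 54]
  17 <= 54: swap -> [1, 17, 88, 55, 6, 54]
  6 <= 54: swap -> [1, 17, 6, 55, 88, 54]
Place pivot at 3: [1, 17, 6, 54, 88, 55]

Partitioned: [1, 17, 6, 54, 88, 55]


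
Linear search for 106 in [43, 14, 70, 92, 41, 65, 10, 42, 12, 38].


i=0: 43!=106
i=1: 14!=106
i=2: 70!=106
i=3: 92!=106
i=4: 41!=106
i=5: 65!=106
i=6: 10!=106
i=7: 42!=106
i=8: 12!=106
i=9: 38!=106

Not found, 10 comps


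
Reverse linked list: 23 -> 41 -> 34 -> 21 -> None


Step 1: curr=23, set curr.next=prev(None) | reversed so far: 23
Step 2: curr=41, set curr.next=prev(23) | reversed so far: 41 -> 23
Step 3: curr=34, set curr.next=prev(41) | reversed so far: 34 -> 41 -> 23
Step 4: curr=21, set curr.next=prev(34) | reversed so far: 21 -> 34 -> 41 -> 23

21 -> 34 -> 41 -> 23 -> None


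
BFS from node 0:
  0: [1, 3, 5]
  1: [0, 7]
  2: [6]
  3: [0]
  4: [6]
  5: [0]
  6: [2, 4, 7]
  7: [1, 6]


Visit 0, enqueue [1, 3, 5]
Visit 1, enqueue [7]
Visit 3, enqueue []
Visit 5, enqueue []
Visit 7, enqueue [6]
Visit 6, enqueue [2, 4]
Visit 2, enqueue []
Visit 4, enqueue []

BFS order: [0, 1, 3, 5, 7, 6, 2, 4]


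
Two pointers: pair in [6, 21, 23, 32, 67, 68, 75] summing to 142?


lo=0(6)+hi=6(75)=81
lo=1(21)+hi=6(75)=96
lo=2(23)+hi=6(75)=98
lo=3(32)+hi=6(75)=107
lo=4(67)+hi=6(75)=142

Yes: 67+75=142


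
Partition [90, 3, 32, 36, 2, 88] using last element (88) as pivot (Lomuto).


Pivot: 88
  3 <= 88: swap -> [3, 90, 32, 36, 2, 88]
  32 <= 88: swap -> [3, 32, 90, 36, 2, 88]
  36 <= 88: swap -> [3, 32, 36, 90, 2, 88]
  2 <= 88: swap -> [3, 32, 36, 2, 90, 88]
Place pivot at 4: [3, 32, 36, 2, 88, 90]

Partitioned: [3, 32, 36, 2, 88, 90]


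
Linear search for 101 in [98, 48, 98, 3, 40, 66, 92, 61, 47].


i=0: 98!=101
i=1: 48!=101
i=2: 98!=101
i=3: 3!=101
i=4: 40!=101
i=5: 66!=101
i=6: 92!=101
i=7: 61!=101
i=8: 47!=101

Not found, 9 comps


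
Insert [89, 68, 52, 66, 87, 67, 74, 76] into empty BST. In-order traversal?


Insert 89: root
Insert 68: L from 89
Insert 52: L from 89 -> L from 68
Insert 66: L from 89 -> L from 68 -> R from 52
Insert 87: L from 89 -> R from 68
Insert 67: L from 89 -> L from 68 -> R from 52 -> R from 66
Insert 74: L from 89 -> R from 68 -> L from 87
Insert 76: L from 89 -> R from 68 -> L from 87 -> R from 74

In-order: [52, 66, 67, 68, 74, 76, 87, 89]


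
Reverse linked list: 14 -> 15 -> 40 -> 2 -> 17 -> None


Step 1: curr=14, set curr.next=prev(None) | reversed so far: 14
Step 2: curr=15, set curr.next=prev(14) | reversed so far: 15 -> 14
Step 3: curr=40, set curr.next=prev(15) | reversed so far: 40 -> 15 -> 14
Step 4: curr=2, set curr.next=prev(40) | reversed so far: 2 -> 40 -> 15 -> 14
Step 5: curr=17, set curr.next=prev(2) | reversed so far: 17 -> 2 -> 40 -> 15 -> 14

17 -> 2 -> 40 -> 15 -> 14 -> None


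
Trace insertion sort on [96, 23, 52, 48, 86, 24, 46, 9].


Initial: [96, 23, 52, 48, 86, 24, 46, 9]
Insert 23: [23, 96, 52, 48, 86, 24, 46, 9]
Insert 52: [23, 52, 96, 48, 86, 24, 46, 9]
Insert 48: [23, 48, 52, 96, 86, 24, 46, 9]
Insert 86: [23, 48, 52, 86, 96, 24, 46, 9]
Insert 24: [23, 24, 48, 52, 86, 96, 46, 9]
Insert 46: [23, 24, 46, 48, 52, 86, 96, 9]
Insert 9: [9, 23, 24, 46, 48, 52, 86, 96]

Sorted: [9, 23, 24, 46, 48, 52, 86, 96]


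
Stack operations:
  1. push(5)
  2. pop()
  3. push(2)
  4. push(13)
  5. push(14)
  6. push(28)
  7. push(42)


push(5) -> [5]
pop()->5, []
push(2) -> [2]
push(13) -> [2, 13]
push(14) -> [2, 13, 14]
push(28) -> [2, 13, 14, 28]
push(42) -> [2, 13, 14, 28, 42]

Final stack: [2, 13, 14, 28, 42]


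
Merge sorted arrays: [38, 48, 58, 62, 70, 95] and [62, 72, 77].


Take 38 from A
Take 48 from A
Take 58 from A
Take 62 from A
Take 62 from B
Take 70 from A
Take 72 from B
Take 77 from B

Merged: [38, 48, 58, 62, 62, 70, 72, 77, 95]


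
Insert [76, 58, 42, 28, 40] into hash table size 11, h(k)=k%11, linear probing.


Insert 76: h=10 -> slot 10
Insert 58: h=3 -> slot 3
Insert 42: h=9 -> slot 9
Insert 28: h=6 -> slot 6
Insert 40: h=7 -> slot 7

Table: [None, None, None, 58, None, None, 28, 40, None, 42, 76]


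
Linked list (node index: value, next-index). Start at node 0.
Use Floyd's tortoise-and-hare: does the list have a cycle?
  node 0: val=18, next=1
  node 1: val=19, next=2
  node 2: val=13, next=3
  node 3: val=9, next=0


Floyd's tortoise (slow, +1) and hare (fast, +2):
  init: slow=0, fast=0
  step 1: slow=1, fast=2
  step 2: slow=2, fast=0
  step 3: slow=3, fast=2
  step 4: slow=0, fast=0
  slow == fast at node 0: cycle detected

Cycle: yes


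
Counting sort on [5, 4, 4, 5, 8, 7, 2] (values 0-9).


Input: [5, 4, 4, 5, 8, 7, 2]
Counts: [0, 0, 1, 0, 2, 2, 0, 1, 1, 0]

Sorted: [2, 4, 4, 5, 5, 7, 8]


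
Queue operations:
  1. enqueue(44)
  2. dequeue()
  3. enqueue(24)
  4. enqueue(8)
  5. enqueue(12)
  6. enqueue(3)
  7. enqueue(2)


enqueue(44) -> [44]
dequeue()->44, []
enqueue(24) -> [24]
enqueue(8) -> [24, 8]
enqueue(12) -> [24, 8, 12]
enqueue(3) -> [24, 8, 12, 3]
enqueue(2) -> [24, 8, 12, 3, 2]

Final queue: [24, 8, 12, 3, 2]


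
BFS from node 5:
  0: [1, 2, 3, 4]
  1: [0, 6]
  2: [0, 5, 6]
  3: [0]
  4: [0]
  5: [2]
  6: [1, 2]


Visit 5, enqueue [2]
Visit 2, enqueue [0, 6]
Visit 0, enqueue [1, 3, 4]
Visit 6, enqueue []
Visit 1, enqueue []
Visit 3, enqueue []
Visit 4, enqueue []

BFS order: [5, 2, 0, 6, 1, 3, 4]


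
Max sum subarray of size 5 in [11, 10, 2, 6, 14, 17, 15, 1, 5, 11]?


[0:5]: 43
[1:6]: 49
[2:7]: 54
[3:8]: 53
[4:9]: 52
[5:10]: 49

Max: 54 at [2:7]


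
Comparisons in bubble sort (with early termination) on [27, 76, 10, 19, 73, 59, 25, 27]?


Algorithm: bubble sort (with early termination)
Input: [27, 76, 10, 19, 73, 59, 25, 27]
Sorted: [10, 19, 25, 27, 27, 59, 73, 76]

25


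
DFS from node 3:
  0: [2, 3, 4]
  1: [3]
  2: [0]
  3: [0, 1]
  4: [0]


Visit 3, push [1, 0]
Visit 0, push [4, 2]
Visit 2, push []
Visit 4, push []
Visit 1, push []

DFS order: [3, 0, 2, 4, 1]


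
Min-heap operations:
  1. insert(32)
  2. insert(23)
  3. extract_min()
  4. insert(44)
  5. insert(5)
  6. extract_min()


insert(32) -> [32]
insert(23) -> [23, 32]
extract_min()->23, [32]
insert(44) -> [32, 44]
insert(5) -> [5, 44, 32]
extract_min()->5, [32, 44]

Final heap: [32, 44]


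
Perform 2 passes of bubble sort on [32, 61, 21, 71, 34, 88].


Initial: [32, 61, 21, 71, 34, 88]
Pass 1: [32, 21, 61, 34, 71, 88] (2 swaps)
Pass 2: [21, 32, 34, 61, 71, 88] (2 swaps)

After 2 passes: [21, 32, 34, 61, 71, 88]


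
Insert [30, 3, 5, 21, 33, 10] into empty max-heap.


Insert 30: [30]
Insert 3: [30, 3]
Insert 5: [30, 3, 5]
Insert 21: [30, 21, 5, 3]
Insert 33: [33, 30, 5, 3, 21]
Insert 10: [33, 30, 10, 3, 21, 5]

Final heap: [33, 30, 10, 3, 21, 5]


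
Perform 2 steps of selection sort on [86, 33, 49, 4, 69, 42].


Initial: [86, 33, 49, 4, 69, 42]
Step 1: min=4 at 3
  Swap: [4, 33, 49, 86, 69, 42]
Step 2: min=33 at 1
  Swap: [4, 33, 49, 86, 69, 42]

After 2 steps: [4, 33, 49, 86, 69, 42]


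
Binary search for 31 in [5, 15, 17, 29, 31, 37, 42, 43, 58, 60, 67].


Step 1: lo=0, hi=10, mid=5, val=37
Step 2: lo=0, hi=4, mid=2, val=17
Step 3: lo=3, hi=4, mid=3, val=29
Step 4: lo=4, hi=4, mid=4, val=31

Found at index 4


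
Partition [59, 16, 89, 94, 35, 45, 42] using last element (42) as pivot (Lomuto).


Pivot: 42
  16 <= 42: swap -> [16, 59, 89, 94, 35, 45, 42]
  35 <= 42: swap -> [16, 35, 89, 94, 59, 45, 42]
Place pivot at 2: [16, 35, 42, 94, 59, 45, 89]

Partitioned: [16, 35, 42, 94, 59, 45, 89]


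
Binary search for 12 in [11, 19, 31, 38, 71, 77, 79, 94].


Step 1: lo=0, hi=7, mid=3, val=38
Step 2: lo=0, hi=2, mid=1, val=19
Step 3: lo=0, hi=0, mid=0, val=11

Not found


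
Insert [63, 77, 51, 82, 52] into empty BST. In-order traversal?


Insert 63: root
Insert 77: R from 63
Insert 51: L from 63
Insert 82: R from 63 -> R from 77
Insert 52: L from 63 -> R from 51

In-order: [51, 52, 63, 77, 82]


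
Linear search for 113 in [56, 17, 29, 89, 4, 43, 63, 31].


i=0: 56!=113
i=1: 17!=113
i=2: 29!=113
i=3: 89!=113
i=4: 4!=113
i=5: 43!=113
i=6: 63!=113
i=7: 31!=113

Not found, 8 comps


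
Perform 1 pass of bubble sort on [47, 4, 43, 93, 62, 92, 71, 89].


Initial: [47, 4, 43, 93, 62, 92, 71, 89]
Pass 1: [4, 43, 47, 62, 92, 71, 89, 93] (6 swaps)

After 1 pass: [4, 43, 47, 62, 92, 71, 89, 93]


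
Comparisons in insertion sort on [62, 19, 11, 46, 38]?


Algorithm: insertion sort
Input: [62, 19, 11, 46, 38]
Sorted: [11, 19, 38, 46, 62]

8


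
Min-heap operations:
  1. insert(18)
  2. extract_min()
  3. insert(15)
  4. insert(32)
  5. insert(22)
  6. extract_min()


insert(18) -> [18]
extract_min()->18, []
insert(15) -> [15]
insert(32) -> [15, 32]
insert(22) -> [15, 32, 22]
extract_min()->15, [22, 32]

Final heap: [22, 32]


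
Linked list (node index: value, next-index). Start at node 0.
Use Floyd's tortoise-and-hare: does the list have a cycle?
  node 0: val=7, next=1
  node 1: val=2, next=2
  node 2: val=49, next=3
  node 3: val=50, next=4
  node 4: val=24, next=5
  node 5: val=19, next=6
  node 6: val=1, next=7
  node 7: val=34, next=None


Floyd's tortoise (slow, +1) and hare (fast, +2):
  init: slow=0, fast=0
  step 1: slow=1, fast=2
  step 2: slow=2, fast=4
  step 3: slow=3, fast=6
  step 4: fast 6->7->None, no cycle

Cycle: no


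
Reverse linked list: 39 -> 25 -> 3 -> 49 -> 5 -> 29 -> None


Step 1: curr=39, set curr.next=prev(None) | reversed so far: 39
Step 2: curr=25, set curr.next=prev(39) | reversed so far: 25 -> 39
Step 3: curr=3, set curr.next=prev(25) | reversed so far: 3 -> 25 -> 39
Step 4: curr=49, set curr.next=prev(3) | reversed so far: 49 -> 3 -> 25 -> 39
Step 5: curr=5, set curr.next=prev(49) | reversed so far: 5 -> 49 -> 3 -> 25 -> 39
Step 6: curr=29, set curr.next=prev(5) | reversed so far: 29 -> 5 -> 49 -> 3 -> 25 -> 39

29 -> 5 -> 49 -> 3 -> 25 -> 39 -> None


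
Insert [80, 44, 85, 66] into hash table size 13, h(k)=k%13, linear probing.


Insert 80: h=2 -> slot 2
Insert 44: h=5 -> slot 5
Insert 85: h=7 -> slot 7
Insert 66: h=1 -> slot 1

Table: [None, 66, 80, None, None, 44, None, 85, None, None, None, None, None]


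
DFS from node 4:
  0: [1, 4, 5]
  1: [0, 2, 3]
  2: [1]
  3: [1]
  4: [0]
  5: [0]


Visit 4, push [0]
Visit 0, push [5, 1]
Visit 1, push [3, 2]
Visit 2, push []
Visit 3, push []
Visit 5, push []

DFS order: [4, 0, 1, 2, 3, 5]


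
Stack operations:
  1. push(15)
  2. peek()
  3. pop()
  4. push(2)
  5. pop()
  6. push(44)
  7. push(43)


push(15) -> [15]
peek()->15
pop()->15, []
push(2) -> [2]
pop()->2, []
push(44) -> [44]
push(43) -> [44, 43]

Final stack: [44, 43]


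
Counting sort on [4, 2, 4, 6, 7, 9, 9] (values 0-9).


Input: [4, 2, 4, 6, 7, 9, 9]
Counts: [0, 0, 1, 0, 2, 0, 1, 1, 0, 2]

Sorted: [2, 4, 4, 6, 7, 9, 9]


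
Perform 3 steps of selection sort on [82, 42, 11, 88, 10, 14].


Initial: [82, 42, 11, 88, 10, 14]
Step 1: min=10 at 4
  Swap: [10, 42, 11, 88, 82, 14]
Step 2: min=11 at 2
  Swap: [10, 11, 42, 88, 82, 14]
Step 3: min=14 at 5
  Swap: [10, 11, 14, 88, 82, 42]

After 3 steps: [10, 11, 14, 88, 82, 42]


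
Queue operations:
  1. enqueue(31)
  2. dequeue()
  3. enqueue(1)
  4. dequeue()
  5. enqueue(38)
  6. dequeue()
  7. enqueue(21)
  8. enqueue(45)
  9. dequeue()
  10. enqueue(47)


enqueue(31) -> [31]
dequeue()->31, []
enqueue(1) -> [1]
dequeue()->1, []
enqueue(38) -> [38]
dequeue()->38, []
enqueue(21) -> [21]
enqueue(45) -> [21, 45]
dequeue()->21, [45]
enqueue(47) -> [45, 47]

Final queue: [45, 47]


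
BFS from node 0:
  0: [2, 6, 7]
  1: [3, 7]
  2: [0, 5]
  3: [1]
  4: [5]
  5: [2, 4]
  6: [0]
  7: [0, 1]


Visit 0, enqueue [2, 6, 7]
Visit 2, enqueue [5]
Visit 6, enqueue []
Visit 7, enqueue [1]
Visit 5, enqueue [4]
Visit 1, enqueue [3]
Visit 4, enqueue []
Visit 3, enqueue []

BFS order: [0, 2, 6, 7, 5, 1, 4, 3]


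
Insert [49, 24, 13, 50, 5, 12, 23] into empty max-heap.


Insert 49: [49]
Insert 24: [49, 24]
Insert 13: [49, 24, 13]
Insert 50: [50, 49, 13, 24]
Insert 5: [50, 49, 13, 24, 5]
Insert 12: [50, 49, 13, 24, 5, 12]
Insert 23: [50, 49, 23, 24, 5, 12, 13]

Final heap: [50, 49, 23, 24, 5, 12, 13]


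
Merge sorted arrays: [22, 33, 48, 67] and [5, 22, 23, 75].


Take 5 from B
Take 22 from A
Take 22 from B
Take 23 from B
Take 33 from A
Take 48 from A
Take 67 from A

Merged: [5, 22, 22, 23, 33, 48, 67, 75]


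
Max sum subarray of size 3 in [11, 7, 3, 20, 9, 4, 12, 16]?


[0:3]: 21
[1:4]: 30
[2:5]: 32
[3:6]: 33
[4:7]: 25
[5:8]: 32

Max: 33 at [3:6]


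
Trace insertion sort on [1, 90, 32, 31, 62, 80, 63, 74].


Initial: [1, 90, 32, 31, 62, 80, 63, 74]
Insert 90: [1, 90, 32, 31, 62, 80, 63, 74]
Insert 32: [1, 32, 90, 31, 62, 80, 63, 74]
Insert 31: [1, 31, 32, 90, 62, 80, 63, 74]
Insert 62: [1, 31, 32, 62, 90, 80, 63, 74]
Insert 80: [1, 31, 32, 62, 80, 90, 63, 74]
Insert 63: [1, 31, 32, 62, 63, 80, 90, 74]
Insert 74: [1, 31, 32, 62, 63, 74, 80, 90]

Sorted: [1, 31, 32, 62, 63, 74, 80, 90]


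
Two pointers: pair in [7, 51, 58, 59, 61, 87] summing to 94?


lo=0(7)+hi=5(87)=94

Yes: 7+87=94


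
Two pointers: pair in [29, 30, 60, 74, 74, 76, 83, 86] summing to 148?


lo=0(29)+hi=7(86)=115
lo=1(30)+hi=7(86)=116
lo=2(60)+hi=7(86)=146
lo=3(74)+hi=7(86)=160
lo=3(74)+hi=6(83)=157
lo=3(74)+hi=5(76)=150
lo=3(74)+hi=4(74)=148

Yes: 74+74=148


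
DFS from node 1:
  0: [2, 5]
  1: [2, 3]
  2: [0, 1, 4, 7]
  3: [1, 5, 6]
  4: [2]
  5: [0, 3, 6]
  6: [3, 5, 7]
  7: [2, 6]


Visit 1, push [3, 2]
Visit 2, push [7, 4, 0]
Visit 0, push [5]
Visit 5, push [6, 3]
Visit 3, push [6]
Visit 6, push [7]
Visit 7, push []
Visit 4, push []

DFS order: [1, 2, 0, 5, 3, 6, 7, 4]


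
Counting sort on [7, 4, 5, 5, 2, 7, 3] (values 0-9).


Input: [7, 4, 5, 5, 2, 7, 3]
Counts: [0, 0, 1, 1, 1, 2, 0, 2, 0, 0]

Sorted: [2, 3, 4, 5, 5, 7, 7]


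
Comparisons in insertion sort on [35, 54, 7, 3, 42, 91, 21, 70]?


Algorithm: insertion sort
Input: [35, 54, 7, 3, 42, 91, 21, 70]
Sorted: [3, 7, 21, 35, 42, 54, 70, 91]

16


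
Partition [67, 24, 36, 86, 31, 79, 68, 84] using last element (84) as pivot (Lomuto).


Pivot: 84
  67 <= 84: advance i (no swap)
  24 <= 84: advance i (no swap)
  36 <= 84: advance i (no swap)
  31 <= 84: swap -> [67, 24, 36, 31, 86, 79, 68, 84]
  79 <= 84: swap -> [67, 24, 36, 31, 79, 86, 68, 84]
  68 <= 84: swap -> [67, 24, 36, 31, 79, 68, 86, 84]
Place pivot at 6: [67, 24, 36, 31, 79, 68, 84, 86]

Partitioned: [67, 24, 36, 31, 79, 68, 84, 86]


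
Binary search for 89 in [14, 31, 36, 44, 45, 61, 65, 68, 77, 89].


Step 1: lo=0, hi=9, mid=4, val=45
Step 2: lo=5, hi=9, mid=7, val=68
Step 3: lo=8, hi=9, mid=8, val=77
Step 4: lo=9, hi=9, mid=9, val=89

Found at index 9


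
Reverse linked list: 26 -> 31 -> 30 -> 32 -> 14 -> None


Step 1: curr=26, set curr.next=prev(None) | reversed so far: 26
Step 2: curr=31, set curr.next=prev(26) | reversed so far: 31 -> 26
Step 3: curr=30, set curr.next=prev(31) | reversed so far: 30 -> 31 -> 26
Step 4: curr=32, set curr.next=prev(30) | reversed so far: 32 -> 30 -> 31 -> 26
Step 5: curr=14, set curr.next=prev(32) | reversed so far: 14 -> 32 -> 30 -> 31 -> 26

14 -> 32 -> 30 -> 31 -> 26 -> None


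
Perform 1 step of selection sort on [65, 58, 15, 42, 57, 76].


Initial: [65, 58, 15, 42, 57, 76]
Step 1: min=15 at 2
  Swap: [15, 58, 65, 42, 57, 76]

After 1 step: [15, 58, 65, 42, 57, 76]


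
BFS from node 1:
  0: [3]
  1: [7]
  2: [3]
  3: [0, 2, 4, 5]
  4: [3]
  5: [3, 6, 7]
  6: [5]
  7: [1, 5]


Visit 1, enqueue [7]
Visit 7, enqueue [5]
Visit 5, enqueue [3, 6]
Visit 3, enqueue [0, 2, 4]
Visit 6, enqueue []
Visit 0, enqueue []
Visit 2, enqueue []
Visit 4, enqueue []

BFS order: [1, 7, 5, 3, 6, 0, 2, 4]


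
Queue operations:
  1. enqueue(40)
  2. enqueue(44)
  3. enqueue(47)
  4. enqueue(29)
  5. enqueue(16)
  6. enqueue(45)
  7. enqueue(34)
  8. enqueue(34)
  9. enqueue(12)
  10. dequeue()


enqueue(40) -> [40]
enqueue(44) -> [40, 44]
enqueue(47) -> [40, 44, 47]
enqueue(29) -> [40, 44, 47, 29]
enqueue(16) -> [40, 44, 47, 29, 16]
enqueue(45) -> [40, 44, 47, 29, 16, 45]
enqueue(34) -> [40, 44, 47, 29, 16, 45, 34]
enqueue(34) -> [40, 44, 47, 29, 16, 45, 34, 34]
enqueue(12) -> [40, 44, 47, 29, 16, 45, 34, 34, 12]
dequeue()->40, [44, 47, 29, 16, 45, 34, 34, 12]

Final queue: [44, 47, 29, 16, 45, 34, 34, 12]


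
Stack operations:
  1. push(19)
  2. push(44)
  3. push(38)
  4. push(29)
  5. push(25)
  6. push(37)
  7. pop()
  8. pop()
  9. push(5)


push(19) -> [19]
push(44) -> [19, 44]
push(38) -> [19, 44, 38]
push(29) -> [19, 44, 38, 29]
push(25) -> [19, 44, 38, 29, 25]
push(37) -> [19, 44, 38, 29, 25, 37]
pop()->37, [19, 44, 38, 29, 25]
pop()->25, [19, 44, 38, 29]
push(5) -> [19, 44, 38, 29, 5]

Final stack: [19, 44, 38, 29, 5]


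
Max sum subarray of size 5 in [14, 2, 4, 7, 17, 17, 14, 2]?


[0:5]: 44
[1:6]: 47
[2:7]: 59
[3:8]: 57

Max: 59 at [2:7]


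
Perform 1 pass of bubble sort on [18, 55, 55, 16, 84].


Initial: [18, 55, 55, 16, 84]
Pass 1: [18, 55, 16, 55, 84] (1 swaps)

After 1 pass: [18, 55, 16, 55, 84]


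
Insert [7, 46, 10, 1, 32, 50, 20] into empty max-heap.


Insert 7: [7]
Insert 46: [46, 7]
Insert 10: [46, 7, 10]
Insert 1: [46, 7, 10, 1]
Insert 32: [46, 32, 10, 1, 7]
Insert 50: [50, 32, 46, 1, 7, 10]
Insert 20: [50, 32, 46, 1, 7, 10, 20]

Final heap: [50, 32, 46, 1, 7, 10, 20]


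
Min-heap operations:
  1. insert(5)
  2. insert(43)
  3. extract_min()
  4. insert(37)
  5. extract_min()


insert(5) -> [5]
insert(43) -> [5, 43]
extract_min()->5, [43]
insert(37) -> [37, 43]
extract_min()->37, [43]

Final heap: [43]


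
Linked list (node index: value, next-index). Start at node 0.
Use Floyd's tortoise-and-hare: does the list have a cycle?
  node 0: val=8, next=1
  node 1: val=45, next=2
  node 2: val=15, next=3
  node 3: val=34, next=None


Floyd's tortoise (slow, +1) and hare (fast, +2):
  init: slow=0, fast=0
  step 1: slow=1, fast=2
  step 2: fast 2->3->None, no cycle

Cycle: no


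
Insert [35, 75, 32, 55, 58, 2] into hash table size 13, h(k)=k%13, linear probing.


Insert 35: h=9 -> slot 9
Insert 75: h=10 -> slot 10
Insert 32: h=6 -> slot 6
Insert 55: h=3 -> slot 3
Insert 58: h=6, 1 probes -> slot 7
Insert 2: h=2 -> slot 2

Table: [None, None, 2, 55, None, None, 32, 58, None, 35, 75, None, None]


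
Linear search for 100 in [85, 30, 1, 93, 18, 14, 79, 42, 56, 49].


i=0: 85!=100
i=1: 30!=100
i=2: 1!=100
i=3: 93!=100
i=4: 18!=100
i=5: 14!=100
i=6: 79!=100
i=7: 42!=100
i=8: 56!=100
i=9: 49!=100

Not found, 10 comps


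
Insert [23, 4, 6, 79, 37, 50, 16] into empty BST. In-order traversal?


Insert 23: root
Insert 4: L from 23
Insert 6: L from 23 -> R from 4
Insert 79: R from 23
Insert 37: R from 23 -> L from 79
Insert 50: R from 23 -> L from 79 -> R from 37
Insert 16: L from 23 -> R from 4 -> R from 6

In-order: [4, 6, 16, 23, 37, 50, 79]


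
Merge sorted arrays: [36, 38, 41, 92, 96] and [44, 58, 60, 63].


Take 36 from A
Take 38 from A
Take 41 from A
Take 44 from B
Take 58 from B
Take 60 from B
Take 63 from B

Merged: [36, 38, 41, 44, 58, 60, 63, 92, 96]


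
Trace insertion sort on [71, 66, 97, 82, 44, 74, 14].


Initial: [71, 66, 97, 82, 44, 74, 14]
Insert 66: [66, 71, 97, 82, 44, 74, 14]
Insert 97: [66, 71, 97, 82, 44, 74, 14]
Insert 82: [66, 71, 82, 97, 44, 74, 14]
Insert 44: [44, 66, 71, 82, 97, 74, 14]
Insert 74: [44, 66, 71, 74, 82, 97, 14]
Insert 14: [14, 44, 66, 71, 74, 82, 97]

Sorted: [14, 44, 66, 71, 74, 82, 97]


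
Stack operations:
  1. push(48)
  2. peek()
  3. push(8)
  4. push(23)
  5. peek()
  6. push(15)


push(48) -> [48]
peek()->48
push(8) -> [48, 8]
push(23) -> [48, 8, 23]
peek()->23
push(15) -> [48, 8, 23, 15]

Final stack: [48, 8, 23, 15]


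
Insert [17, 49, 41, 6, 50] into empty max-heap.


Insert 17: [17]
Insert 49: [49, 17]
Insert 41: [49, 17, 41]
Insert 6: [49, 17, 41, 6]
Insert 50: [50, 49, 41, 6, 17]

Final heap: [50, 49, 41, 6, 17]


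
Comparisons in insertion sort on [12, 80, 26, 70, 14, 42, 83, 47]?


Algorithm: insertion sort
Input: [12, 80, 26, 70, 14, 42, 83, 47]
Sorted: [12, 14, 26, 42, 47, 70, 80, 83]

17


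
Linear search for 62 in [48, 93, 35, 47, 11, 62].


i=0: 48!=62
i=1: 93!=62
i=2: 35!=62
i=3: 47!=62
i=4: 11!=62
i=5: 62==62 found!

Found at 5, 6 comps


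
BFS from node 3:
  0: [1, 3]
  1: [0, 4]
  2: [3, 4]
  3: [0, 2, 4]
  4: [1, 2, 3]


Visit 3, enqueue [0, 2, 4]
Visit 0, enqueue [1]
Visit 2, enqueue []
Visit 4, enqueue []
Visit 1, enqueue []

BFS order: [3, 0, 2, 4, 1]


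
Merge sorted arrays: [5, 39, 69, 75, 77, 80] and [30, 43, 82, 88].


Take 5 from A
Take 30 from B
Take 39 from A
Take 43 from B
Take 69 from A
Take 75 from A
Take 77 from A
Take 80 from A

Merged: [5, 30, 39, 43, 69, 75, 77, 80, 82, 88]


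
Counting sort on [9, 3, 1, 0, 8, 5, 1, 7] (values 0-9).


Input: [9, 3, 1, 0, 8, 5, 1, 7]
Counts: [1, 2, 0, 1, 0, 1, 0, 1, 1, 1]

Sorted: [0, 1, 1, 3, 5, 7, 8, 9]


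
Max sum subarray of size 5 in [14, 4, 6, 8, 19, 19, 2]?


[0:5]: 51
[1:6]: 56
[2:7]: 54

Max: 56 at [1:6]


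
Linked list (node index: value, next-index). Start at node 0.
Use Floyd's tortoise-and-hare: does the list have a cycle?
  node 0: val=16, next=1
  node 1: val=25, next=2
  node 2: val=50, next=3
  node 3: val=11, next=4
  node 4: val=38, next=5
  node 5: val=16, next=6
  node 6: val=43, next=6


Floyd's tortoise (slow, +1) and hare (fast, +2):
  init: slow=0, fast=0
  step 1: slow=1, fast=2
  step 2: slow=2, fast=4
  step 3: slow=3, fast=6
  step 4: slow=4, fast=6
  step 5: slow=5, fast=6
  step 6: slow=6, fast=6
  slow == fast at node 6: cycle detected

Cycle: yes


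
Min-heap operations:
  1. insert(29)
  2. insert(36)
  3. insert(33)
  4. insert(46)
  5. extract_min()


insert(29) -> [29]
insert(36) -> [29, 36]
insert(33) -> [29, 36, 33]
insert(46) -> [29, 36, 33, 46]
extract_min()->29, [33, 36, 46]

Final heap: [33, 36, 46]


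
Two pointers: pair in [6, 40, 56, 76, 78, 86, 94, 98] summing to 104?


lo=0(6)+hi=7(98)=104

Yes: 6+98=104


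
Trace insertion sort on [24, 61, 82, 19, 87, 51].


Initial: [24, 61, 82, 19, 87, 51]
Insert 61: [24, 61, 82, 19, 87, 51]
Insert 82: [24, 61, 82, 19, 87, 51]
Insert 19: [19, 24, 61, 82, 87, 51]
Insert 87: [19, 24, 61, 82, 87, 51]
Insert 51: [19, 24, 51, 61, 82, 87]

Sorted: [19, 24, 51, 61, 82, 87]


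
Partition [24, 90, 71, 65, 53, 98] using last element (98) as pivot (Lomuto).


Pivot: 98
  24 <= 98: advance i (no swap)
  90 <= 98: advance i (no swap)
  71 <= 98: advance i (no swap)
  65 <= 98: advance i (no swap)
  53 <= 98: advance i (no swap)
Place pivot at 5: [24, 90, 71, 65, 53, 98]

Partitioned: [24, 90, 71, 65, 53, 98]


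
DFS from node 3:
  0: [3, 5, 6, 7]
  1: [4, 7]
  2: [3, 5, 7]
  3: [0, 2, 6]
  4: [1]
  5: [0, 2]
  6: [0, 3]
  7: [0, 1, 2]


Visit 3, push [6, 2, 0]
Visit 0, push [7, 6, 5]
Visit 5, push [2]
Visit 2, push [7]
Visit 7, push [1]
Visit 1, push [4]
Visit 4, push []
Visit 6, push []

DFS order: [3, 0, 5, 2, 7, 1, 4, 6]


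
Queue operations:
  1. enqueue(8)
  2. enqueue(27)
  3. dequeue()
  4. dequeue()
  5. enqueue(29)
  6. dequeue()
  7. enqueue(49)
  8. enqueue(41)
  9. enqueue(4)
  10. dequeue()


enqueue(8) -> [8]
enqueue(27) -> [8, 27]
dequeue()->8, [27]
dequeue()->27, []
enqueue(29) -> [29]
dequeue()->29, []
enqueue(49) -> [49]
enqueue(41) -> [49, 41]
enqueue(4) -> [49, 41, 4]
dequeue()->49, [41, 4]

Final queue: [41, 4]


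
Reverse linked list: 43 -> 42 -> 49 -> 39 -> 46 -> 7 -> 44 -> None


Step 1: curr=43, set curr.next=prev(None) | reversed so far: 43
Step 2: curr=42, set curr.next=prev(43) | reversed so far: 42 -> 43
Step 3: curr=49, set curr.next=prev(42) | reversed so far: 49 -> 42 -> 43
Step 4: curr=39, set curr.next=prev(49) | reversed so far: 39 -> 49 -> 42 -> 43
Step 5: curr=46, set curr.next=prev(39) | reversed so far: 46 -> 39 -> 49 -> 42 -> 43
Step 6: curr=7, set curr.next=prev(46) | reversed so far: 7 -> 46 -> 39 -> 49 -> 42 -> 43
Step 7: curr=44, set curr.next=prev(7) | reversed so far: 44 -> 7 -> 46 -> 39 -> 49 -> 42 -> 43

44 -> 7 -> 46 -> 39 -> 49 -> 42 -> 43 -> None


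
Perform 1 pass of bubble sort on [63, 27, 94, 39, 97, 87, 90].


Initial: [63, 27, 94, 39, 97, 87, 90]
Pass 1: [27, 63, 39, 94, 87, 90, 97] (4 swaps)

After 1 pass: [27, 63, 39, 94, 87, 90, 97]


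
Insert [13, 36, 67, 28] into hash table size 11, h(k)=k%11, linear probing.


Insert 13: h=2 -> slot 2
Insert 36: h=3 -> slot 3
Insert 67: h=1 -> slot 1
Insert 28: h=6 -> slot 6

Table: [None, 67, 13, 36, None, None, 28, None, None, None, None]


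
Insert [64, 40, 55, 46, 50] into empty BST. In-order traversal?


Insert 64: root
Insert 40: L from 64
Insert 55: L from 64 -> R from 40
Insert 46: L from 64 -> R from 40 -> L from 55
Insert 50: L from 64 -> R from 40 -> L from 55 -> R from 46

In-order: [40, 46, 50, 55, 64]


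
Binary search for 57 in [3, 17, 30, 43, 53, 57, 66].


Step 1: lo=0, hi=6, mid=3, val=43
Step 2: lo=4, hi=6, mid=5, val=57

Found at index 5


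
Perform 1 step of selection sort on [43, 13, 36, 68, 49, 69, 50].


Initial: [43, 13, 36, 68, 49, 69, 50]
Step 1: min=13 at 1
  Swap: [13, 43, 36, 68, 49, 69, 50]

After 1 step: [13, 43, 36, 68, 49, 69, 50]


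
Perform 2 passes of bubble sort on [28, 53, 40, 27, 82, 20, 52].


Initial: [28, 53, 40, 27, 82, 20, 52]
Pass 1: [28, 40, 27, 53, 20, 52, 82] (4 swaps)
Pass 2: [28, 27, 40, 20, 52, 53, 82] (3 swaps)

After 2 passes: [28, 27, 40, 20, 52, 53, 82]


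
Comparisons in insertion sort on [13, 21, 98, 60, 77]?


Algorithm: insertion sort
Input: [13, 21, 98, 60, 77]
Sorted: [13, 21, 60, 77, 98]

6


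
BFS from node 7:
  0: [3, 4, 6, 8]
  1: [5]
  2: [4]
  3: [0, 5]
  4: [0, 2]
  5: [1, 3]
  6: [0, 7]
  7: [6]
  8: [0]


Visit 7, enqueue [6]
Visit 6, enqueue [0]
Visit 0, enqueue [3, 4, 8]
Visit 3, enqueue [5]
Visit 4, enqueue [2]
Visit 8, enqueue []
Visit 5, enqueue [1]
Visit 2, enqueue []
Visit 1, enqueue []

BFS order: [7, 6, 0, 3, 4, 8, 5, 2, 1]


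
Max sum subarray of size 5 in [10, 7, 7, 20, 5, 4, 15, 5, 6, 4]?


[0:5]: 49
[1:6]: 43
[2:7]: 51
[3:8]: 49
[4:9]: 35
[5:10]: 34

Max: 51 at [2:7]


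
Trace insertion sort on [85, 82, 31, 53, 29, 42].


Initial: [85, 82, 31, 53, 29, 42]
Insert 82: [82, 85, 31, 53, 29, 42]
Insert 31: [31, 82, 85, 53, 29, 42]
Insert 53: [31, 53, 82, 85, 29, 42]
Insert 29: [29, 31, 53, 82, 85, 42]
Insert 42: [29, 31, 42, 53, 82, 85]

Sorted: [29, 31, 42, 53, 82, 85]


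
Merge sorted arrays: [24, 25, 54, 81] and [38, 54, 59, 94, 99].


Take 24 from A
Take 25 from A
Take 38 from B
Take 54 from A
Take 54 from B
Take 59 from B
Take 81 from A

Merged: [24, 25, 38, 54, 54, 59, 81, 94, 99]


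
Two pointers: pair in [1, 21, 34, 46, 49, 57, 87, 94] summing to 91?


lo=0(1)+hi=7(94)=95
lo=0(1)+hi=6(87)=88
lo=1(21)+hi=6(87)=108
lo=1(21)+hi=5(57)=78
lo=2(34)+hi=5(57)=91

Yes: 34+57=91


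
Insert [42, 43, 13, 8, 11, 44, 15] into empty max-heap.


Insert 42: [42]
Insert 43: [43, 42]
Insert 13: [43, 42, 13]
Insert 8: [43, 42, 13, 8]
Insert 11: [43, 42, 13, 8, 11]
Insert 44: [44, 42, 43, 8, 11, 13]
Insert 15: [44, 42, 43, 8, 11, 13, 15]

Final heap: [44, 42, 43, 8, 11, 13, 15]


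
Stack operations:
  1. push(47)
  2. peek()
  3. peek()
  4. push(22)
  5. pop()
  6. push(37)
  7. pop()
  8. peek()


push(47) -> [47]
peek()->47
peek()->47
push(22) -> [47, 22]
pop()->22, [47]
push(37) -> [47, 37]
pop()->37, [47]
peek()->47

Final stack: [47]


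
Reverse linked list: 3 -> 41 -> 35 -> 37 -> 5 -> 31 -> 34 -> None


Step 1: curr=3, set curr.next=prev(None) | reversed so far: 3
Step 2: curr=41, set curr.next=prev(3) | reversed so far: 41 -> 3
Step 3: curr=35, set curr.next=prev(41) | reversed so far: 35 -> 41 -> 3
Step 4: curr=37, set curr.next=prev(35) | reversed so far: 37 -> 35 -> 41 -> 3
Step 5: curr=5, set curr.next=prev(37) | reversed so far: 5 -> 37 -> 35 -> 41 -> 3
Step 6: curr=31, set curr.next=prev(5) | reversed so far: 31 -> 5 -> 37 -> 35 -> 41 -> 3
Step 7: curr=34, set curr.next=prev(31) | reversed so far: 34 -> 31 -> 5 -> 37 -> 35 -> 41 -> 3

34 -> 31 -> 5 -> 37 -> 35 -> 41 -> 3 -> None


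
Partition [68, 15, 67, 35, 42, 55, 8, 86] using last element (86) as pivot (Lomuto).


Pivot: 86
  68 <= 86: advance i (no swap)
  15 <= 86: advance i (no swap)
  67 <= 86: advance i (no swap)
  35 <= 86: advance i (no swap)
  42 <= 86: advance i (no swap)
  55 <= 86: advance i (no swap)
  8 <= 86: advance i (no swap)
Place pivot at 7: [68, 15, 67, 35, 42, 55, 8, 86]

Partitioned: [68, 15, 67, 35, 42, 55, 8, 86]


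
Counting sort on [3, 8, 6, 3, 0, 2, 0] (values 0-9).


Input: [3, 8, 6, 3, 0, 2, 0]
Counts: [2, 0, 1, 2, 0, 0, 1, 0, 1, 0]

Sorted: [0, 0, 2, 3, 3, 6, 8]


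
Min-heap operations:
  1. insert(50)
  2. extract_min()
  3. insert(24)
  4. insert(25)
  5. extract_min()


insert(50) -> [50]
extract_min()->50, []
insert(24) -> [24]
insert(25) -> [24, 25]
extract_min()->24, [25]

Final heap: [25]


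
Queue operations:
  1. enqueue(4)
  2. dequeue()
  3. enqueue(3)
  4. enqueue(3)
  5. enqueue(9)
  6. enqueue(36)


enqueue(4) -> [4]
dequeue()->4, []
enqueue(3) -> [3]
enqueue(3) -> [3, 3]
enqueue(9) -> [3, 3, 9]
enqueue(36) -> [3, 3, 9, 36]

Final queue: [3, 3, 9, 36]


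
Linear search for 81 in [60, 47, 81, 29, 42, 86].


i=0: 60!=81
i=1: 47!=81
i=2: 81==81 found!

Found at 2, 3 comps


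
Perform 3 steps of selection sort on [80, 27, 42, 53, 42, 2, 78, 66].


Initial: [80, 27, 42, 53, 42, 2, 78, 66]
Step 1: min=2 at 5
  Swap: [2, 27, 42, 53, 42, 80, 78, 66]
Step 2: min=27 at 1
  Swap: [2, 27, 42, 53, 42, 80, 78, 66]
Step 3: min=42 at 2
  Swap: [2, 27, 42, 53, 42, 80, 78, 66]

After 3 steps: [2, 27, 42, 53, 42, 80, 78, 66]


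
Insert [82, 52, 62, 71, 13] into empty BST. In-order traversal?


Insert 82: root
Insert 52: L from 82
Insert 62: L from 82 -> R from 52
Insert 71: L from 82 -> R from 52 -> R from 62
Insert 13: L from 82 -> L from 52

In-order: [13, 52, 62, 71, 82]


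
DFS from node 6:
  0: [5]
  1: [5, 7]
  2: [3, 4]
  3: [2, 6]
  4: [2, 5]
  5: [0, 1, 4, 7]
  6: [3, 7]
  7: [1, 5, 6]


Visit 6, push [7, 3]
Visit 3, push [2]
Visit 2, push [4]
Visit 4, push [5]
Visit 5, push [7, 1, 0]
Visit 0, push []
Visit 1, push [7]
Visit 7, push []

DFS order: [6, 3, 2, 4, 5, 0, 1, 7]


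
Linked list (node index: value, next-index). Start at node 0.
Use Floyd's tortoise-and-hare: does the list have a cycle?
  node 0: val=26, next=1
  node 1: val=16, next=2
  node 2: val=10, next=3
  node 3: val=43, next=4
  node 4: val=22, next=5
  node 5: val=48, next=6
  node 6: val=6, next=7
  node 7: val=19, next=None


Floyd's tortoise (slow, +1) and hare (fast, +2):
  init: slow=0, fast=0
  step 1: slow=1, fast=2
  step 2: slow=2, fast=4
  step 3: slow=3, fast=6
  step 4: fast 6->7->None, no cycle

Cycle: no


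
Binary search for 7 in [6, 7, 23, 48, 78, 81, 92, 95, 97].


Step 1: lo=0, hi=8, mid=4, val=78
Step 2: lo=0, hi=3, mid=1, val=7

Found at index 1


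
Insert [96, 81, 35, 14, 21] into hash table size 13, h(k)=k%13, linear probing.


Insert 96: h=5 -> slot 5
Insert 81: h=3 -> slot 3
Insert 35: h=9 -> slot 9
Insert 14: h=1 -> slot 1
Insert 21: h=8 -> slot 8

Table: [None, 14, None, 81, None, 96, None, None, 21, 35, None, None, None]
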